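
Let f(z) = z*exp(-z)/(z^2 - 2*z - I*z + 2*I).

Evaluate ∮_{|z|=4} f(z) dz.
By the residue theorem, ∮_C f(z) dz = 2πi · (sum of the residues of f at the poles inside |z| = 4).

The denominator factors as (z - I)*(z - 2), so the singularities of f are simple poles at z = I, z = 2.
  |I|² = 1 < 16 = 4², so this pole is inside the contour.
  |2|² = 4 < 16 = 4², so this pole is inside the contour.

With P(z) = z*exp(-z) and Q(z) = z^2 - 2*z - I*z + 2*I, each pole is simple, so Res(f, z₀) = P(z₀)/Q'(z₀) with Q'(z) = 2*z - 2 - I.
  Res(f, I) = P(I)/Q'(I) = (I*exp(-I))/(-2 + I) = (1/5 - 2*I/5)*exp(-I)
  Res(f, 2) = P(2)/Q'(2) = (2*exp(-2))/(2 - I) = (4/5 + 2*I/5)*exp(-2)

Sum of residues inside C: (1/5 - 2*I/5)*exp(-I) + (4/5 + 2*I/5)*exp(-2)
∮_C f(z) dz = 2πi · ((1/5 - 2*I/5)*exp(-I) + (4/5 + 2*I/5)*exp(-2)) = pi*(4/5 + 2*I/5)*exp(-I) + pi*(-4/5 + 8*I/5)*exp(-2)

Final answer: pi*(4/5 + 2*I/5)*exp(-I) + pi*(-4/5 + 8*I/5)*exp(-2)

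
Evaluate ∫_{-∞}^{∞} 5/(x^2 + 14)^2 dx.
Let f(z) = 5/(z^2 + 14)^2. The denominator has no real zeros and deg Q - deg P = 4 ≥ 2, so the integral of f over the upper semicircle |z| = R tends to 0 as R → ∞. Closing the contour in the upper half-plane,
  ∫_{-∞}^{∞} f(x) dx = 2πi · Σ Res(f, z_k)  over the poles with Im z_k > 0.

Zeros of the denominator: z^2 + 14 = 0 gives z = ±sqrt(14)*I.
Upper half-plane: z = sqrt(14)*I (a pole of order 2).

Write f(z) = g(z)/(z - sqrt(14)*I)^2 with g(z) = 5/(z + sqrt(14)*I)^2. For a double pole, Res(f, z₀) = g'(z₀):
  g'(z) = -10/(z + sqrt(14)*I)^3
  Res(f, sqrt(14)*I) = g'(sqrt(14)*I) = -5*sqrt(14)*I/784

∫_{-∞}^{∞} f(x) dx = 2πi · (-5*sqrt(14)*I/784) = 5*sqrt(14)*pi/392

Final answer: 5*sqrt(14)*pi/392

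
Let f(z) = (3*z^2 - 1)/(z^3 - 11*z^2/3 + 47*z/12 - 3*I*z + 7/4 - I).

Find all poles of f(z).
{-1/3, 1 - 3*I/2, 3 + 3*I/2}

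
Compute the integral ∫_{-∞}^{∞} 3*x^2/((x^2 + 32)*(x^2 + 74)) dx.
Let f(z) = 3*z^2/((z^2 + 32)*(z^2 + 74)). The denominator has no real zeros and deg Q - deg P = 2 ≥ 2, so the integral of f over the upper semicircle |z| = R tends to 0 as R → ∞. Closing the contour in the upper half-plane,
  ∫_{-∞}^{∞} f(x) dx = 2πi · Σ Res(f, z_k)  over the poles with Im z_k > 0.

Zeros of the denominator: z^2 + 74 = 0 gives z = ±sqrt(74)*I; z^2 + 32 = 0 gives z = ±4*sqrt(2)*I.
Upper half-plane: z = 4*sqrt(2)*I, z = sqrt(74)*I (simple).

Each pole is a simple zero of Q(z) = z^4 + 106*z^2 + 2368, so Res(f, z₀) = P(z₀)/Q'(z₀) with P(z) = 3*z^2, Q'(z) = 4*z^3 + 212*z:
  Res(f, 4*sqrt(2)*I) = (-96)/(336*sqrt(2)*I) = sqrt(2)*I/7
  Res(f, sqrt(74)*I) = (-222)/(-84*sqrt(74)*I) = -sqrt(74)*I/28

Sum of residues: I*(-sqrt(74) + 4*sqrt(2))/28
∫_{-∞}^{∞} f(x) dx = 2πi · (I*(-sqrt(74) + 4*sqrt(2))/28) = pi*(-4*sqrt(2) + sqrt(74))/14

Final answer: pi*(-4*sqrt(2) + sqrt(74))/14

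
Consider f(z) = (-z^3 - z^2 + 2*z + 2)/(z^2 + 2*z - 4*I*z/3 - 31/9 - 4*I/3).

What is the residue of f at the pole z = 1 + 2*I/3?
Write f(z) = P(z)/Q(z) with P(z) = -z^3 - z^2 + 2*z + 2 and Q(z) = z^2 + 2*z - 4*I*z/3 - 31/9 - 4*I/3.
The denominator factors as Q(z) = (z - 1 - 2*I/3)*(z + 3 - 2*I/3), so z = 1 + 2*I/3 is a simple zero of Q and P is analytic there; z = 1 + 2*I/3 is therefore a simple pole and
  Res(f, z₀) = P(z₀)/Q'(z₀).

Q'(z) = 2*z + 2 - 4*I/3, so Q'(1 + 2*I/3) = 4.
P(1 + 2*I/3) = 34/9 - 46*I/27.

Res(f, 1 + 2*I/3) = (34/9 - 46*I/27)/(4) = 17/18 - 23*I/54

Final answer: 17/18 - 23*I/54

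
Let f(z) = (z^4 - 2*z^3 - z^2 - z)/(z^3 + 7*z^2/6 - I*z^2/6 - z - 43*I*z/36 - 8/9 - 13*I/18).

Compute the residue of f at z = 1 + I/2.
-17973/21800 - 3339*I/21800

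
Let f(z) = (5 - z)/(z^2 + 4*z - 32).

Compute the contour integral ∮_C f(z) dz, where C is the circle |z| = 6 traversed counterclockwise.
By the residue theorem, ∮_C f(z) dz = 2πi · (sum of the residues of f at the poles inside |z| = 6).

The denominator factors as (z + 8)*(z - 4), so the singularities of f are simple poles at z = -8, z = 4.
  |-8|² = 64 > 36 = 6², so this pole is outside the contour.
  |4|² = 16 < 36 = 6², so this pole is inside the contour.

With P(z) = 5 - z and Q(z) = z^2 + 4*z - 32, each pole is simple, so Res(f, z₀) = P(z₀)/Q'(z₀) with Q'(z) = 2*z + 4.
  Res(f, 4) = P(4)/Q'(4) = (1)/(12) = 1/12

∮_C f(z) dz = 2πi · (1/12) = I*pi/6

Final answer: I*pi/6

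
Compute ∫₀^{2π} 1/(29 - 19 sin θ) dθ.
Call the integral J. The integrand is 2π-periodic and we integrate over a full period, so shifting θ does not change the value (θ → θ + π/2 turns sin θ into cos θ; θ → θ + π flips the sign of the trig term). Hence
  J = ∫₀^{2π} dθ/(29 + 19 cos θ).
Put z = e^{iθ}: then cos θ = (z + 1/z)/2, dθ = dz/(iz), and z runs once counterclockwise around |z| = 1:
  J = ∮_{|z|=1} 1/(29 + 19*(z + 1/z)/2) · dz/(iz) = (2/i) ∮_{|z|=1} dz/(19*z^2 + 58*z + 19).
The roots of 19*z^2 + 58*z + 19 are z = (-29 ± sqrt(29^2 - 19^2))/19, with sqrt(480) = 4*sqrt(30); their product is 1, so only z₊ = -29/19 + 4*sqrt(30)/19 lies inside the unit circle (z₋ = -29/19 - 4*sqrt(30)/19 lies outside).
z₊ is a simple zero of q(z) = 19*z^2 + 58*z + 19, so Res(1/q, z₊) = 1/q'(z₊) with q'(z) = 38*z + 58; and q'(z₊) = 19*(z₊ - z₋) = 8*sqrt(30).
Therefore J = (2/i) · 2πi · 1/(8*sqrt(30)) = 2*pi/(4*sqrt(30)) = sqrt(30)*pi/60

Final answer: sqrt(30)*pi/60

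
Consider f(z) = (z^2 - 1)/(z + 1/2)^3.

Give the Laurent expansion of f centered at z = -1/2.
Put w = z - (-1/2), i.e. z = w - 1/2. The denominator is w^3, so it suffices to rewrite the numerator in powers of w.

P(z) = z^2 - 1
P(w - 1/2) = -3/4 - w + w^2

Dividing each term by w^3:
  f = -3/(4*w^3) - 1/w^2 + 1/w

Substituting back w = z + 1/2:
  f(z) = -3/(4*(z + 1/2)^3) - 1/(z + 1/2)^2 + 1/(z + 1/2)

The series is finite because the numerator is a polynomial; the negative powers form the principal part, and the coefficient of 1/(z + 1/2) gives Res(f, -1/2) = 1.

Final answer: -3/(4*(z + 1/2)^3) - 1/(z + 1/2)^2 + 1/(z + 1/2)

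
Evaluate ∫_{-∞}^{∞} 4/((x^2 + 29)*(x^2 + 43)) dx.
Let f(z) = 4/((z^2 + 29)*(z^2 + 43)). The denominator has no real zeros and deg Q - deg P = 4 ≥ 2, so the integral of f over the upper semicircle |z| = R tends to 0 as R → ∞. Closing the contour in the upper half-plane,
  ∫_{-∞}^{∞} f(x) dx = 2πi · Σ Res(f, z_k)  over the poles with Im z_k > 0.

Zeros of the denominator: z^2 + 29 = 0 gives z = ±sqrt(29)*I; z^2 + 43 = 0 gives z = ±sqrt(43)*I.
Upper half-plane: z = sqrt(29)*I, z = sqrt(43)*I (simple).

Each pole is a simple zero of Q(z) = z^4 + 72*z^2 + 1247, so Res(f, z₀) = P(z₀)/Q'(z₀) with P(z) = 4, Q'(z) = 4*z^3 + 144*z:
  Res(f, sqrt(29)*I) = (4)/(28*sqrt(29)*I) = -sqrt(29)*I/203
  Res(f, sqrt(43)*I) = (4)/(-28*sqrt(43)*I) = sqrt(43)*I/301

Sum of residues: I*(-sqrt(29)/203 + sqrt(43)/301)
∫_{-∞}^{∞} f(x) dx = 2πi · (I*(-sqrt(29)/203 + sqrt(43)/301)) = 2*pi*(-29*sqrt(43) + 43*sqrt(29))/8729

Final answer: 2*pi*(-29*sqrt(43) + 43*sqrt(29))/8729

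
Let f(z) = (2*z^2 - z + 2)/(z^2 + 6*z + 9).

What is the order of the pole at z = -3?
Factor the denominator:
  z^2 + 6*z + 9 = (z + 3)^2

The numerator P(z) = 2*z^2 - z + 2 has P(-3) = 23 ≠ 0, so no factor of (z + 3) cancels.
Near z = -3 we can therefore write f(z) = g(z)/(z + 3)^2 with g analytic at -3 and g(-3) ≠ 0 (g is just the numerator).

Hence z = -3 is a pole of order 2.

Final answer: 2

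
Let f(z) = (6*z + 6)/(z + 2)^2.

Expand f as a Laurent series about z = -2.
Put w = z - (-2), i.e. z = w - 2. The denominator is w^2, so it suffices to rewrite the numerator in powers of w.

P(z) = 6*z + 6
P(w - 2) = -6 + 6*w

Dividing each term by w^2:
  f = -6/w^2 + 6/w

Substituting back w = z + 2:
  f(z) = -6/(z + 2)^2 + 6/(z + 2)

The series is finite because the numerator is a polynomial; the negative powers form the principal part, and the coefficient of 1/(z + 2) gives Res(f, -2) = 6.

Final answer: -6/(z + 2)^2 + 6/(z + 2)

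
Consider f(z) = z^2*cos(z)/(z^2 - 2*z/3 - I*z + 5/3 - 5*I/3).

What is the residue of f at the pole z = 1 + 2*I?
(72/97 + 129*I/97)*cos(1 + 2*I)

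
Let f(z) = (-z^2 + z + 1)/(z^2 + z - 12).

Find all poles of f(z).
The singularities of f are the zeros of the denominator. Factoring,
  z^2 + z - 12 = (z + 4)*(z - 3)
so the candidates are z = -4, z = 3.

Check the numerator P(z) = -z^2 + z + 1 at each one:
  P(-4) = -19 ≠ 0, so z = -4 is a (simple) pole.
  P(3) = -5 ≠ 0, so z = 3 is a (simple) pole.

Poles of f: {-4, 3}

Final answer: {-4, 3}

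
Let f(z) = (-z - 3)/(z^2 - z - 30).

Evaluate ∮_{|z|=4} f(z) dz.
0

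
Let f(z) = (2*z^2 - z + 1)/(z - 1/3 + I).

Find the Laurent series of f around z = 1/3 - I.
(-10/9 - I/3)/(z - 1/3 + I) + 1/3 - 4*I + 2*(z - 1/3 + I)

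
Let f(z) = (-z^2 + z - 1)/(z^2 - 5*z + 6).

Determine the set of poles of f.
The singularities of f are the zeros of the denominator. Factoring,
  z^2 - 5*z + 6 = (z - 3)*(z - 2)
so the candidates are z = 3, z = 2.

Check the numerator P(z) = -z^2 + z - 1 at each one:
  P(3) = -7 ≠ 0, so z = 3 is a (simple) pole.
  P(2) = -3 ≠ 0, so z = 2 is a (simple) pole.

Poles of f: {2, 3}

Final answer: {2, 3}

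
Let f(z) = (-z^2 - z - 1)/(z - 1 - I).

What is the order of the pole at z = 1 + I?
Factor the denominator:
  z - 1 - I = (z - 1 - I)

The numerator P(z) = -z^2 - z - 1 has P(1 + I) = -2 - 3*I ≠ 0, so no factor of (z - 1 - I) cancels.
Near z = 1 + I we can therefore write f(z) = g(z)/(z - 1 - I) with g analytic at 1 + I and g(1 + I) ≠ 0 (g is just the numerator).

Hence z = 1 + I is a pole of order 1.

Final answer: 1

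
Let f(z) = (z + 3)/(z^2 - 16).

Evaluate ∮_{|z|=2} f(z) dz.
By the residue theorem, ∮_C f(z) dz = 2πi · (sum of the residues of f at the poles inside |z| = 2).

The denominator factors as (z - 4)*(z + 4), so the singularities of f are simple poles at z = 4, z = -4.
  |4|² = 16 > 4 = 2², so this pole is outside the contour.
  |-4|² = 16 > 4 = 2², so this pole is outside the contour.

No pole lies inside the contour, so f is analytic on and inside C and the integral is 0 (Cauchy's theorem).

Final answer: 0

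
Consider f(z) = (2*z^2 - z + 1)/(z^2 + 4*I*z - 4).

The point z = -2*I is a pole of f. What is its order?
Factor the denominator:
  z^2 + 4*I*z - 4 = (z + 2*I)^2

The numerator P(z) = 2*z^2 - z + 1 has P(-2*I) = -7 + 2*I ≠ 0, so no factor of (z + 2*I) cancels.
Near z = -2*I we can therefore write f(z) = g(z)/(z + 2*I)^2 with g analytic at -2*I and g(-2*I) ≠ 0 (g is just the numerator).

Hence z = -2*I is a pole of order 2.

Final answer: 2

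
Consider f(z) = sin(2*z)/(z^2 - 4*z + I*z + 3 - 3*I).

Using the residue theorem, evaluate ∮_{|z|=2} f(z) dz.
By the residue theorem, ∮_C f(z) dz = 2πi · (sum of the residues of f at the poles inside |z| = 2).

The denominator factors as (z - 3)*(z - 1 + I), so the singularities of f are simple poles at z = 3, z = 1 - I.
  |3|² = 9 > 4 = 2², so this pole is outside the contour.
  |1 - I|² = 2 < 4 = 2², so this pole is inside the contour.

With P(z) = sin(2*z) and Q(z) = z^2 - 4*z + I*z + 3 - 3*I, each pole is simple, so Res(f, z₀) = P(z₀)/Q'(z₀) with Q'(z) = 2*z - 4 + I.
  Res(f, 1 - I) = P(1 - I)/Q'(1 - I) = (sin(2 - 2*I))/(-2 - I) = (-2/5 + I/5)*sin(2 - 2*I)

∮_C f(z) dz = 2πi · ((-2/5 + I/5)*sin(2 - 2*I)) = pi*(-2/5 - 4*I/5)*sin(2 - 2*I)

Final answer: pi*(-2/5 - 4*I/5)*sin(2 - 2*I)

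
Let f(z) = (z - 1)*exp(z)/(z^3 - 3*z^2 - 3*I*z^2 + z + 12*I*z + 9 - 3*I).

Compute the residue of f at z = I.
(1/26 + 5*I/26)*exp(I)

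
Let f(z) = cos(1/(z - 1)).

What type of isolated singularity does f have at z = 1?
Let u = z - 1. Then
  cos(1/u) = Σ_{k≥0} (-1)^k (1)^(2k)/((2k)!·u^(2k)) = 1 - 1/(2*u^2) + 1/(24*u^4) + ...
which has infinitely many negative powers of u, so cos(1/(z - 1)) has an essential singularity at z = 1.
So the singularity is essential.

Final answer: essential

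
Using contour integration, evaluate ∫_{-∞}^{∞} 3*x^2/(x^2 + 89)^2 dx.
Let f(z) = 3*z^2/(z^2 + 89)^2. The denominator has no real zeros and deg Q - deg P = 2 ≥ 2, so the integral of f over the upper semicircle |z| = R tends to 0 as R → ∞. Closing the contour in the upper half-plane,
  ∫_{-∞}^{∞} f(x) dx = 2πi · Σ Res(f, z_k)  over the poles with Im z_k > 0.

Zeros of the denominator: z^2 + 89 = 0 gives z = ±sqrt(89)*I.
Upper half-plane: z = sqrt(89)*I (a pole of order 2).

Write f(z) = g(z)/(z - sqrt(89)*I)^2 with g(z) = 3*z^2/(z + sqrt(89)*I)^2. For a double pole, Res(f, z₀) = g'(z₀):
  g'(z) = 6*sqrt(89)*I*z/(z + sqrt(89)*I)^3
  Res(f, sqrt(89)*I) = g'(sqrt(89)*I) = -3*sqrt(89)*I/356

∫_{-∞}^{∞} f(x) dx = 2πi · (-3*sqrt(89)*I/356) = 3*sqrt(89)*pi/178

Final answer: 3*sqrt(89)*pi/178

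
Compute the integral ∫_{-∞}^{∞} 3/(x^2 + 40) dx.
Let f(z) = 3/(z^2 + 40). The denominator has no real zeros and deg Q - deg P = 2 ≥ 2, so the integral of f over the upper semicircle |z| = R tends to 0 as R → ∞. Closing the contour in the upper half-plane,
  ∫_{-∞}^{∞} f(x) dx = 2πi · Σ Res(f, z_k)  over the poles with Im z_k > 0.

Zeros of the denominator: z^2 + 40 = 0 gives z = ±2*sqrt(10)*I.
Upper half-plane: z = 2*sqrt(10)*I (simple).

Each pole is a simple zero of Q(z) = z^2 + 40, so Res(f, z₀) = P(z₀)/Q'(z₀) with P(z) = 3, Q'(z) = 2*z:
  Res(f, 2*sqrt(10)*I) = (3)/(4*sqrt(10)*I) = -3*sqrt(10)*I/40

∫_{-∞}^{∞} f(x) dx = 2πi · (-3*sqrt(10)*I/40) = 3*sqrt(10)*pi/20

Final answer: 3*sqrt(10)*pi/20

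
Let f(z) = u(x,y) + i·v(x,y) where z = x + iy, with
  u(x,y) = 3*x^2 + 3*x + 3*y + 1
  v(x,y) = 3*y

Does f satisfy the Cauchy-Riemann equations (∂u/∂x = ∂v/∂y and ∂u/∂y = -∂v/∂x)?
∂u/∂x = 6*x + 3
∂v/∂y = 3
∂u/∂y = 3
∂v/∂x = 0
∂u/∂x ≠ ∂v/∂y and ∂u/∂y ≠ -∂v/∂x; the Cauchy-Riemann equations are not satisfied, so f is not analytic.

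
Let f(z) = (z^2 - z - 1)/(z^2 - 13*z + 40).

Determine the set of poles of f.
The singularities of f are the zeros of the denominator. Factoring,
  z^2 - 13*z + 40 = (z - 8)*(z - 5)
so the candidates are z = 8, z = 5.

Check the numerator P(z) = z^2 - z - 1 at each one:
  P(8) = 55 ≠ 0, so z = 8 is a (simple) pole.
  P(5) = 19 ≠ 0, so z = 5 is a (simple) pole.

Poles of f: {5, 8}

Final answer: {5, 8}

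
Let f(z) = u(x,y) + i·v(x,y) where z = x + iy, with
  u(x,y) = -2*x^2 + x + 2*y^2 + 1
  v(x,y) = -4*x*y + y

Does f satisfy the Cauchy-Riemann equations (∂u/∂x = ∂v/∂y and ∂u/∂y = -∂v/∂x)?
∂u/∂x = 1 - 4*x
∂v/∂y = 1 - 4*x
∂u/∂y = 4*y
∂v/∂x = -4*y
∂u/∂x = ∂v/∂y and ∂u/∂y = -∂v/∂x hold identically; f is analytic.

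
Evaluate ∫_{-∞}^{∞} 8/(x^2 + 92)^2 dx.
Let f(z) = 8/(z^2 + 92)^2. The denominator has no real zeros and deg Q - deg P = 4 ≥ 2, so the integral of f over the upper semicircle |z| = R tends to 0 as R → ∞. Closing the contour in the upper half-plane,
  ∫_{-∞}^{∞} f(x) dx = 2πi · Σ Res(f, z_k)  over the poles with Im z_k > 0.

Zeros of the denominator: z^2 + 92 = 0 gives z = ±2*sqrt(23)*I.
Upper half-plane: z = 2*sqrt(23)*I (a pole of order 2).

Write f(z) = g(z)/(z - 2*sqrt(23)*I)^2 with g(z) = 8/(z + 2*sqrt(23)*I)^2. For a double pole, Res(f, z₀) = g'(z₀):
  g'(z) = -16/(z + 2*sqrt(23)*I)^3
  Res(f, 2*sqrt(23)*I) = g'(2*sqrt(23)*I) = -sqrt(23)*I/2116

∫_{-∞}^{∞} f(x) dx = 2πi · (-sqrt(23)*I/2116) = sqrt(23)*pi/1058

Final answer: sqrt(23)*pi/1058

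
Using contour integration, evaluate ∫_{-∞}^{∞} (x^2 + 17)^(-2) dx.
Let f(z) = (z^2 + 17)^(-2). The denominator has no real zeros and deg Q - deg P = 4 ≥ 2, so the integral of f over the upper semicircle |z| = R tends to 0 as R → ∞. Closing the contour in the upper half-plane,
  ∫_{-∞}^{∞} f(x) dx = 2πi · Σ Res(f, z_k)  over the poles with Im z_k > 0.

Zeros of the denominator: z^2 + 17 = 0 gives z = ±sqrt(17)*I.
Upper half-plane: z = sqrt(17)*I (a pole of order 2).

Write f(z) = g(z)/(z - sqrt(17)*I)^2 with g(z) = (z + sqrt(17)*I)^(-2). For a double pole, Res(f, z₀) = g'(z₀):
  g'(z) = -2/(z + sqrt(17)*I)^3
  Res(f, sqrt(17)*I) = g'(sqrt(17)*I) = -sqrt(17)*I/1156

∫_{-∞}^{∞} f(x) dx = 2πi · (-sqrt(17)*I/1156) = sqrt(17)*pi/578

Final answer: sqrt(17)*pi/578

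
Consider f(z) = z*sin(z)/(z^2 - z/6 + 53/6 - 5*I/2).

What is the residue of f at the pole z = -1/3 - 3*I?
Write f(z) = P(z)/Q(z) with P(z) = z*sin(z) and Q(z) = z^2 - z/6 + 53/6 - 5*I/2.
The denominator factors as Q(z) = (z - 1/2 - 3*I)*(z + 1/3 + 3*I), so z = -1/3 - 3*I is a simple zero of Q and P is analytic there; z = -1/3 - 3*I is therefore a simple pole and
  Res(f, z₀) = P(z₀)/Q'(z₀).

Q'(z) = 2*z - 1/6, so Q'(-1/3 - 3*I) = -5/6 - 6*I.
P(-1/3 - 3*I) = (1/3 + 3*I)*sin(1/3 + 3*I).

Res(f, -1/3 - 3*I) = ((1/3 + 3*I)*sin(1/3 + 3*I))/(-5/6 - 6*I) = (-658/1321 - 18*I/1321)*sin(1/3 + 3*I)

Final answer: (-658/1321 - 18*I/1321)*sin(1/3 + 3*I)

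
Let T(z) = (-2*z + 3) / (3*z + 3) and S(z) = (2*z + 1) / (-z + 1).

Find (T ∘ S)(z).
(T ∘ S)(z) = T(S(z)) = ((-2)*S(z) + (3))/((3)*S(z) + (3)). Multiply numerator and denominator by -z + 1:
  numerator:   (-2)*(2*z + 1) + (3)*(-z + 1) = -7*z + 1
  denominator: (3)*(2*z + 1) + (3)*(-z + 1) = 3*z + 6
(T ∘ S)(z) = (-7*z + 1)/(3*z + 6)

Final answer: (-7*z + 1)/(3*z + 6)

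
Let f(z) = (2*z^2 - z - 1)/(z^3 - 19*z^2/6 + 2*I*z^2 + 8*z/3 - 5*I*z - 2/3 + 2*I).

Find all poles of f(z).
The singularities of f are the zeros of the denominator. Factoring,
  z^3 - 19*z^2/6 + 2*I*z^2 + 8*z/3 - 5*I*z - 2/3 + 2*I = (z - 1/2)*(z - 2/3 + 2*I)*(z - 2)
so the candidates are z = 1/2, z = 2/3 - 2*I, z = 2.

Check the numerator P(z) = 2*z^2 - z - 1 at each one:
  P(1/2) = -1 ≠ 0, so z = 1/2 is a (simple) pole.
  P(2/3 - 2*I) = -79/9 - 10*I/3 ≠ 0, so z = 2/3 - 2*I is a (simple) pole.
  P(2) = 5 ≠ 0, so z = 2 is a (simple) pole.

Poles of f: {1/2, 2/3 - 2*I, 2}

Final answer: {1/2, 2/3 - 2*I, 2}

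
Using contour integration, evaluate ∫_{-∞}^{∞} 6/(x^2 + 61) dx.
Let f(z) = 6/(z^2 + 61). The denominator has no real zeros and deg Q - deg P = 2 ≥ 2, so the integral of f over the upper semicircle |z| = R tends to 0 as R → ∞. Closing the contour in the upper half-plane,
  ∫_{-∞}^{∞} f(x) dx = 2πi · Σ Res(f, z_k)  over the poles with Im z_k > 0.

Zeros of the denominator: z^2 + 61 = 0 gives z = ±sqrt(61)*I.
Upper half-plane: z = sqrt(61)*I (simple).

Each pole is a simple zero of Q(z) = z^2 + 61, so Res(f, z₀) = P(z₀)/Q'(z₀) with P(z) = 6, Q'(z) = 2*z:
  Res(f, sqrt(61)*I) = (6)/(2*sqrt(61)*I) = -3*sqrt(61)*I/61

∫_{-∞}^{∞} f(x) dx = 2πi · (-3*sqrt(61)*I/61) = 6*sqrt(61)*pi/61

Final answer: 6*sqrt(61)*pi/61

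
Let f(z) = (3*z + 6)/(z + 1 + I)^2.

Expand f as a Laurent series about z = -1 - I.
Put w = z - (-1 - I), i.e. z = w - 1 - I. The denominator is w^2, so it suffices to rewrite the numerator in powers of w.

P(z) = 3*z + 6
P(w - 1 - I) = 3 - 3*I + 3*w

Dividing each term by w^2:
  f = (3 - 3*I)/w^2 + 3/w

Substituting back w = z + 1 + I:
  f(z) = (3 - 3*I)/(z + 1 + I)^2 + 3/(z + 1 + I)

The series is finite because the numerator is a polynomial; the negative powers form the principal part, and the coefficient of 1/(z + 1 + I) gives Res(f, -1 - I) = 3.

Final answer: (3 - 3*I)/(z + 1 + I)^2 + 3/(z + 1 + I)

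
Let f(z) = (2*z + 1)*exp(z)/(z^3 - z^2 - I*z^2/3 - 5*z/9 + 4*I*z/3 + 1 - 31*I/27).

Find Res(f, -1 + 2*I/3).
Write f(z) = P(z)/Q(z) with P(z) = (2*z + 1)*exp(z) and Q(z) = z^3 - z^2 - I*z^2/3 - 5*z/9 + 4*I*z/3 + 1 - 31*I/27.
The denominator factors as Q(z) = (z - 1 - I/3)*(z - 1 + 2*I/3)*(z + 1 - 2*I/3), so z = -1 + 2*I/3 is a simple zero of Q and P is analytic there; z = -1 + 2*I/3 is therefore a simple pole and
  Res(f, z₀) = P(z₀)/Q'(z₀).

Q'(z) = 3*z^2 - 2*z - 2*I*z/3 - 5/9 + 4*I/3, so Q'(-1 + 2*I/3) = 32/9 - 10*I/3.
P(-1 + 2*I/3) = (-1 + 4*I/3)*exp(-1 + 2*I/3).

Res(f, -1 + 2*I/3) = ((-1 + 4*I/3)*exp(-1 + 2*I/3))/(32/9 - 10*I/3) = (-162/481 + 57*I/962)*exp(-1 + 2*I/3)

Final answer: (-162/481 + 57*I/962)*exp(-1 + 2*I/3)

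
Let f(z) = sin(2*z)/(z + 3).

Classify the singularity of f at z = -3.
Write f(z) = g(z)/(z + 3) with g(z) = sin(2*z).
g is entire and g(-3) = -sin(6) ≠ 0, so no factor of (z + 3) cancels: the Laurent expansion of f about z = -3 starts at the power -1, i.e. lim_{z→z₀} (z - z₀) f(z) = -sin(6) is finite and nonzero.
So z = -3 is a pole of order 1.

Final answer: pole of order 1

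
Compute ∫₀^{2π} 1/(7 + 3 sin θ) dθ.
Call the integral J. The integrand is 2π-periodic and we integrate over a full period, so shifting θ does not change the value (θ → θ + π/2 turns sin θ into cos θ). Hence
  J = ∫₀^{2π} dθ/(7 + 3 cos θ).
Put z = e^{iθ}: then cos θ = (z + 1/z)/2, dθ = dz/(iz), and z runs once counterclockwise around |z| = 1:
  J = ∮_{|z|=1} 1/(7 + 3*(z + 1/z)/2) · dz/(iz) = (2/i) ∮_{|z|=1} dz/(3*z^2 + 14*z + 3).
The roots of 3*z^2 + 14*z + 3 are z = (-7 ± sqrt(7^2 - 3^2))/3, with sqrt(40) = 2*sqrt(10); their product is 1, so only z₊ = -7/3 + 2*sqrt(10)/3 lies inside the unit circle (z₋ = -7/3 - 2*sqrt(10)/3 lies outside).
z₊ is a simple zero of q(z) = 3*z^2 + 14*z + 3, so Res(1/q, z₊) = 1/q'(z₊) with q'(z) = 6*z + 14; and q'(z₊) = 3*(z₊ - z₋) = 4*sqrt(10).
Therefore J = (2/i) · 2πi · 1/(4*sqrt(10)) = 2*pi/(2*sqrt(10)) = sqrt(10)*pi/10

Final answer: sqrt(10)*pi/10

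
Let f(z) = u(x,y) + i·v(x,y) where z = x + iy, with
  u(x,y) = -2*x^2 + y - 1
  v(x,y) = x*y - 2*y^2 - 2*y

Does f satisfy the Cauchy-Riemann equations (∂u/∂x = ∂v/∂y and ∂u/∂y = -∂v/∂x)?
∂u/∂x = -4*x
∂v/∂y = x - 4*y - 2
∂u/∂y = 1
∂v/∂x = y
∂u/∂x ≠ ∂v/∂y and ∂u/∂y ≠ -∂v/∂x; the Cauchy-Riemann equations are not satisfied, so f is not analytic.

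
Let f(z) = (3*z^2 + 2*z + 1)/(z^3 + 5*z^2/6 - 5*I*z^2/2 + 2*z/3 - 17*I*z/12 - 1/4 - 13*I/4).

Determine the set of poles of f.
The singularities of f are the zeros of the denominator. Factoring,
  z^3 + 5*z^2/6 - 5*I*z^2/2 + 2*z/3 - 17*I*z/12 - 1/4 - 13*I/4 = (z + 1/2 - 2*I)*(z - 3*I/2)*(z + 1/3 + I)
so the candidates are z = -1/2 + 2*I, z = 3*I/2, z = -1/3 - I.

Check the numerator P(z) = 3*z^2 + 2*z + 1 at each one:
  P(-1/2 + 2*I) = -45/4 - 2*I ≠ 0, so z = -1/2 + 2*I is a (simple) pole.
  P(3*I/2) = -23/4 + 3*I ≠ 0, so z = 3*I/2 is a (simple) pole.
  P(-1/3 - I) = -7/3 ≠ 0, so z = -1/3 - I is a (simple) pole.

Poles of f: {-1/2 + 2*I, -1/3 - I, 3*I/2}

Final answer: {-1/2 + 2*I, -1/3 - I, 3*I/2}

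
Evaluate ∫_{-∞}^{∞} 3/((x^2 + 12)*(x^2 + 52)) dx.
pi*(-3*sqrt(13) + 13*sqrt(3))/1040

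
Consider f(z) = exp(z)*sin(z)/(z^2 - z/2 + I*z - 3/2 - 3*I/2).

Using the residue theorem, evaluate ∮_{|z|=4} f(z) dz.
pi*(8/29 + 20*I/29)*exp(-1 - I)*sin(1 + I) + pi*(8/29 + 20*I/29)*exp(3/2)*sin(3/2)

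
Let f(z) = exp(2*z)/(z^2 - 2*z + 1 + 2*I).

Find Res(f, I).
Write f(z) = P(z)/Q(z) with P(z) = exp(2*z) and Q(z) = z^2 - 2*z + 1 + 2*I.
The denominator factors as Q(z) = (z - I)*(z - 2 + I), so z = I is a simple zero of Q and P is analytic there; z = I is therefore a simple pole and
  Res(f, z₀) = P(z₀)/Q'(z₀).

Q'(z) = 2*z - 2, so Q'(I) = -2 + 2*I.
P(I) = exp(2*I).

Res(f, I) = (exp(2*I))/(-2 + 2*I) = (-1/4 - I/4)*exp(2*I)

Final answer: (-1/4 - I/4)*exp(2*I)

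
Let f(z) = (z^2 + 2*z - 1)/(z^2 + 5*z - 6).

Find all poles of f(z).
{-6, 1}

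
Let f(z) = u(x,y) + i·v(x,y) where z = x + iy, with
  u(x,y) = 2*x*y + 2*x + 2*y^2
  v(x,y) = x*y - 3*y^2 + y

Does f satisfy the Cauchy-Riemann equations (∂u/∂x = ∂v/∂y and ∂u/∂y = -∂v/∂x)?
∂u/∂x = 2*y + 2
∂v/∂y = x - 6*y + 1
∂u/∂y = 2*x + 4*y
∂v/∂x = y
∂u/∂x ≠ ∂v/∂y and ∂u/∂y ≠ -∂v/∂x; the Cauchy-Riemann equations are not satisfied, so f is not analytic.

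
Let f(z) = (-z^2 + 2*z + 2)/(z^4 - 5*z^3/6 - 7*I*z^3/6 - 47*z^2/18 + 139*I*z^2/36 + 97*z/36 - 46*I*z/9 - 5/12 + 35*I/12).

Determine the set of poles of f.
The singularities of f are the zeros of the denominator. Factoring,
  z^4 - 5*z^3/6 - 7*I*z^3/6 - 47*z^2/18 + 139*I*z^2/36 + 97*z/36 - 46*I*z/9 - 5/12 + 35*I/12 = (z - 1/3 + 2*I/3)*(z - 3/2)*(z - 1 - I/3)*(z + 2 - 3*I/2)
so the candidates are z = 1/3 - 2*I/3, z = 3/2, z = 1 + I/3, z = -2 + 3*I/2.

Check the numerator P(z) = -z^2 + 2*z + 2 at each one:
  P(1/3 - 2*I/3) = 3 - 8*I/9 ≠ 0, so z = 1/3 - 2*I/3 is a (simple) pole.
  P(3/2) = 11/4 ≠ 0, so z = 3/2 is a (simple) pole.
  P(1 + I/3) = 28/9 ≠ 0, so z = 1 + I/3 is a (simple) pole.
  P(-2 + 3*I/2) = -15/4 + 9*I ≠ 0, so z = -2 + 3*I/2 is a (simple) pole.

Poles of f: {-2 + 3*I/2, 1/3 - 2*I/3, 1 + I/3, 3/2}

Final answer: {-2 + 3*I/2, 1/3 - 2*I/3, 1 + I/3, 3/2}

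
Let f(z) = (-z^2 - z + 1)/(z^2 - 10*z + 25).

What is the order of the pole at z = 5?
2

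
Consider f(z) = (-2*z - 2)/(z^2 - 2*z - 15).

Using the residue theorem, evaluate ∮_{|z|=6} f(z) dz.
-4*I*pi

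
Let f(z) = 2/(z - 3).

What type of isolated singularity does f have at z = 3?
Write f(z) = g(z)/(z - 3) with g(z) = 2.
g is entire and g(3) = 2 ≠ 0, so no factor of (z - 3) cancels: the Laurent expansion of f about z = 3 starts at the power -1, i.e. lim_{z→z₀} (z - z₀) f(z) = 2 is finite and nonzero.
So z = 3 is a pole of order 1.

Final answer: pole of order 1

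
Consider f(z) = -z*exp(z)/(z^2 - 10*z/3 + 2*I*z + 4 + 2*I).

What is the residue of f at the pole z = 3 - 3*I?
Write f(z) = P(z)/Q(z) with P(z) = -z*exp(z) and Q(z) = z^2 - 10*z/3 + 2*I*z + 4 + 2*I.
The denominator factors as Q(z) = (z - 3 + 3*I)*(z - 1/3 - I), so z = 3 - 3*I is a simple zero of Q and P is analytic there; z = 3 - 3*I is therefore a simple pole and
  Res(f, z₀) = P(z₀)/Q'(z₀).

Q'(z) = 2*z - 10/3 + 2*I, so Q'(3 - 3*I) = 8/3 - 4*I.
P(3 - 3*I) = (-3 + 3*I)*exp(3 - 3*I).

Res(f, 3 - 3*I) = ((-3 + 3*I)*exp(3 - 3*I))/(8/3 - 4*I) = (-45/52 - 9*I/52)*exp(3 - 3*I)

Final answer: (-45/52 - 9*I/52)*exp(3 - 3*I)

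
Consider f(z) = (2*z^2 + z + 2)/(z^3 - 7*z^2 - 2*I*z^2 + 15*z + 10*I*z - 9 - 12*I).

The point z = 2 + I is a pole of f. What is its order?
2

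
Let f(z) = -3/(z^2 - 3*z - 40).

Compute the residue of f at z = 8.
Write f(z) = P(z)/Q(z) with P(z) = -3 and Q(z) = z^2 - 3*z - 40.
The denominator factors as Q(z) = (z + 5)*(z - 8), so z = 8 is a simple zero of Q and P is analytic there; z = 8 is therefore a simple pole and
  Res(f, z₀) = P(z₀)/Q'(z₀).

Q'(z) = 2*z - 3, so Q'(8) = 13.
P(8) = -3.

Res(f, 8) = (-3)/(13) = -3/13

Final answer: -3/13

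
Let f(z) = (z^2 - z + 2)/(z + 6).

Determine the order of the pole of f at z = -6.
Factor the denominator:
  z + 6 = (z + 6)

The numerator P(z) = z^2 - z + 2 has P(-6) = 44 ≠ 0, so no factor of (z + 6) cancels.
Near z = -6 we can therefore write f(z) = g(z)/(z + 6) with g analytic at -6 and g(-6) ≠ 0 (g is just the numerator).

Hence z = -6 is a pole of order 1.

Final answer: 1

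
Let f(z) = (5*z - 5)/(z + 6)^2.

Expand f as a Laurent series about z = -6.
-35/(z + 6)^2 + 5/(z + 6)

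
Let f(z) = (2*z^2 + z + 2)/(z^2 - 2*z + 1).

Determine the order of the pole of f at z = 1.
Factor the denominator:
  z^2 - 2*z + 1 = (z - 1)^2

The numerator P(z) = 2*z^2 + z + 2 has P(1) = 5 ≠ 0, so no factor of (z - 1) cancels.
Near z = 1 we can therefore write f(z) = g(z)/(z - 1)^2 with g analytic at 1 and g(1) ≠ 0 (g is just the numerator).

Hence z = 1 is a pole of order 2.

Final answer: 2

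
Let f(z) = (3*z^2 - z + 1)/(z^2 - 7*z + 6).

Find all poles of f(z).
The singularities of f are the zeros of the denominator. Factoring,
  z^2 - 7*z + 6 = (z - 6)*(z - 1)
so the candidates are z = 6, z = 1.

Check the numerator P(z) = 3*z^2 - z + 1 at each one:
  P(6) = 103 ≠ 0, so z = 6 is a (simple) pole.
  P(1) = 3 ≠ 0, so z = 1 is a (simple) pole.

Poles of f: {1, 6}

Final answer: {1, 6}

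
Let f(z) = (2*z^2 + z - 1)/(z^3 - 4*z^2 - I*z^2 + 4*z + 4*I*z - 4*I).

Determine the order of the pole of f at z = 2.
2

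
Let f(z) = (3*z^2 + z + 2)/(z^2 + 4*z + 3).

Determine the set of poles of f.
The singularities of f are the zeros of the denominator. Factoring,
  z^2 + 4*z + 3 = (z + 1)*(z + 3)
so the candidates are z = -1, z = -3.

Check the numerator P(z) = 3*z^2 + z + 2 at each one:
  P(-1) = 4 ≠ 0, so z = -1 is a (simple) pole.
  P(-3) = 26 ≠ 0, so z = -3 is a (simple) pole.

Poles of f: {-3, -1}

Final answer: {-3, -1}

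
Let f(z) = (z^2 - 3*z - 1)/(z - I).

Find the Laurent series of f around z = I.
Put w = z - (I), i.e. z = w + I. The denominator is w, so it suffices to rewrite the numerator in powers of w.

P(z) = z^2 - 3*z - 1
P(w + I) = -2 - 3*I + (-3 + 2*I)*w + w^2

Dividing each term by w:
  f = (-2 - 3*I)/w - 3 + 2*I + w

Substituting back w = z - I:
  f(z) = (-2 - 3*I)/(z - I) - 3 + 2*I + (z - I)

The series is finite because the numerator is a polynomial; the negative powers form the principal part, and the coefficient of 1/(z - I) gives Res(f, I) = -2 - 3*I.

Final answer: (-2 - 3*I)/(z - I) - 3 + 2*I + (z - I)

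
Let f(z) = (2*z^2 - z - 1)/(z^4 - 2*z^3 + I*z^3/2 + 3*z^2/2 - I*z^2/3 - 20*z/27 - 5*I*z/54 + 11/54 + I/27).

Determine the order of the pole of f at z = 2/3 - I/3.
Factor the denominator:
  z^4 - 2*z^3 + I*z^3/2 + 3*z^2/2 - I*z^2/3 - 20*z/27 - 5*I*z/54 + 11/54 + I/27 = (z - 2/3 + I/3)^3*(z - I/2)

The numerator P(z) = 2*z^2 - z - 1 has P(2/3 - I/3) = -1 - 5*I/9 ≠ 0, so no factor of (z - 2/3 + I/3) cancels.
Near z = 2/3 - I/3 we can therefore write f(z) = g(z)/(z - 2/3 + I/3)^3 with g analytic at 2/3 - I/3 and g(2/3 - I/3) ≠ 0 (g is the numerator divided by the remaining denominator factors).

Hence z = 2/3 - I/3 is a pole of order 3.

Final answer: 3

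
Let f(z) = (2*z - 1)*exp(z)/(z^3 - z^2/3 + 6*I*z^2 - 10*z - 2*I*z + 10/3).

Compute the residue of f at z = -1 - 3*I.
Write f(z) = P(z)/Q(z) with P(z) = (2*z - 1)*exp(z) and Q(z) = z^3 - z^2/3 + 6*I*z^2 - 10*z - 2*I*z + 10/3.
The denominator factors as Q(z) = (z + 1 + 3*I)*(z - 1/3)*(z - 1 + 3*I), so z = -1 - 3*I is a simple zero of Q and P is analytic there; z = -1 - 3*I is therefore a simple pole and
  Res(f, z₀) = P(z₀)/Q'(z₀).

Q'(z) = 3*z^2 - 2*z/3 + 12*I*z - 10 - 2*I, so Q'(-1 - 3*I) = 8/3 + 6*I.
P(-1 - 3*I) = (-3 - 6*I)*exp(-1 - 3*I).

Res(f, -1 - 3*I) = ((-3 - 6*I)*exp(-1 - 3*I))/(8/3 + 6*I) = (-99/97 + 9*I/194)*exp(-1 - 3*I)

Final answer: (-99/97 + 9*I/194)*exp(-1 - 3*I)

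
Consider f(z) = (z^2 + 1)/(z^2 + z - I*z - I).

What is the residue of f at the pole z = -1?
Write f(z) = P(z)/Q(z) with P(z) = z^2 + 1 and Q(z) = z^2 + z - I*z - I.
The denominator factors as Q(z) = (z - I)*(z + 1), so z = -1 is a simple zero of Q and P is analytic there; z = -1 is therefore a simple pole and
  Res(f, z₀) = P(z₀)/Q'(z₀).

Q'(z) = 2*z + 1 - I, so Q'(-1) = -1 - I.
P(-1) = 2.

Res(f, -1) = (2)/(-1 - I) = -1 + I

Final answer: -1 + I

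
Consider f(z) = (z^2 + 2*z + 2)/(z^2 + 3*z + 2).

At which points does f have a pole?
The singularities of f are the zeros of the denominator. Factoring,
  z^2 + 3*z + 2 = (z + 1)*(z + 2)
so the candidates are z = -1, z = -2.

Check the numerator P(z) = z^2 + 2*z + 2 at each one:
  P(-1) = 1 ≠ 0, so z = -1 is a (simple) pole.
  P(-2) = 2 ≠ 0, so z = -2 is a (simple) pole.

Poles of f: {-2, -1}

Final answer: {-2, -1}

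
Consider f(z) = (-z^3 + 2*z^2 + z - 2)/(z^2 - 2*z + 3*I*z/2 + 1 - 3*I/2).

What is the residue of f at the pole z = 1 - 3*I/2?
17/4 + 3*I/2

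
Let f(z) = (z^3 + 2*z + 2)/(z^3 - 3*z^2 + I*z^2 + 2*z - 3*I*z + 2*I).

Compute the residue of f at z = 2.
Write f(z) = P(z)/Q(z) with P(z) = z^3 + 2*z + 2 and Q(z) = z^3 - 3*z^2 + I*z^2 + 2*z - 3*I*z + 2*I.
The denominator factors as Q(z) = (z - 1)*(z + I)*(z - 2), so z = 2 is a simple zero of Q and P is analytic there; z = 2 is therefore a simple pole and
  Res(f, z₀) = P(z₀)/Q'(z₀).

Q'(z) = 3*z^2 - 6*z + 2*I*z + 2 - 3*I, so Q'(2) = 2 + I.
P(2) = 14.

Res(f, 2) = (14)/(2 + I) = 28/5 - 14*I/5

Final answer: 28/5 - 14*I/5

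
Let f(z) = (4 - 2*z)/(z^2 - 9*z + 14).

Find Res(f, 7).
-2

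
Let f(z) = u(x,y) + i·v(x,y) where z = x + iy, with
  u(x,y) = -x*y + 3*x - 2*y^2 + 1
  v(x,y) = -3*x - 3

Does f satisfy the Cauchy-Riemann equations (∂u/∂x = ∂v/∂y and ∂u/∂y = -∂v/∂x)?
∂u/∂x = 3 - y
∂v/∂y = 0
∂u/∂y = -x - 4*y
∂v/∂x = -3
∂u/∂x ≠ ∂v/∂y and ∂u/∂y ≠ -∂v/∂x; the Cauchy-Riemann equations are not satisfied, so f is not analytic.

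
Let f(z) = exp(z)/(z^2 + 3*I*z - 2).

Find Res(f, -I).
-I*exp(-I)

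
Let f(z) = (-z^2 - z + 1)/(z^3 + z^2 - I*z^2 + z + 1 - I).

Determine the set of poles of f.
{-1 + I, -I, I}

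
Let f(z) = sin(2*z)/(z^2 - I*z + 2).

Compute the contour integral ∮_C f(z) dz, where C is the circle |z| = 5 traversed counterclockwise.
By the residue theorem, ∮_C f(z) dz = 2πi · (sum of the residues of f at the poles inside |z| = 5).

The denominator factors as (z - 2*I)*(z + I), so the singularities of f are simple poles at z = 2*I, z = -I.
  |2*I|² = 4 < 25 = 5², so this pole is inside the contour.
  |-I|² = 1 < 25 = 5², so this pole is inside the contour.

With P(z) = sin(2*z) and Q(z) = z^2 - I*z + 2, each pole is simple, so Res(f, z₀) = P(z₀)/Q'(z₀) with Q'(z) = 2*z - I.
  Res(f, 2*I) = P(2*I)/Q'(2*I) = (I*sinh(4))/(3*I) = sinh(4)/3
  Res(f, -I) = P(-I)/Q'(-I) = (-I*sinh(2))/(-3*I) = sinh(2)/3

Sum of residues inside C: sinh(2)/3 + sinh(4)/3
∮_C f(z) dz = 2πi · (sinh(2)/3 + sinh(4)/3) = 2*I*pi*sinh(2)/3 + 2*I*pi*sinh(4)/3

Final answer: 2*I*pi*sinh(2)/3 + 2*I*pi*sinh(4)/3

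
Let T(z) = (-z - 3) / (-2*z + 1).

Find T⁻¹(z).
(z + 3)/(2*z - 1)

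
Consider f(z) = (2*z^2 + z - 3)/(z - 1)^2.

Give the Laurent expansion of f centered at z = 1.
Put w = z - (1), i.e. z = w + 1. The denominator is w^2, so it suffices to rewrite the numerator in powers of w.

P(z) = 2*z^2 + z - 3
P(w + 1) = 5*w + 2*w^2

Dividing each term by w^2:
  f = 5/w + 2

Substituting back w = z - 1:
  f(z) = 5/(z - 1) + 2

The series is finite because the numerator is a polynomial; the negative powers form the principal part, and the coefficient of 1/(z - 1) gives Res(f, 1) = 5.

Final answer: 5/(z - 1) + 2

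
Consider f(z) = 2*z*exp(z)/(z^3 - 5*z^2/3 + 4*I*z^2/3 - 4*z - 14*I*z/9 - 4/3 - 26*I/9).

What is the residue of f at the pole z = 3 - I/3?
Write f(z) = P(z)/Q(z) with P(z) = 2*z*exp(z) and Q(z) = z^3 - 5*z^2/3 + 4*I*z^2/3 - 4*z - 14*I*z/9 - 4/3 - 26*I/9.
The denominator factors as Q(z) = (z + 1/3 + I)*(z - 3 + I/3)*(z + 1), so z = 3 - I/3 is a simple zero of Q and P is analytic there; z = 3 - I/3 is therefore a simple pole and
  Res(f, z₀) = P(z₀)/Q'(z₀).

Q'(z) = 3*z^2 - 10*z/3 + 8*I*z/3 - 4 - 14*I/9, so Q'(3 - I/3) = 122/9 + 14*I/9.
P(3 - I/3) = (6 - 2*I/3)*exp(3 - I/3).

Res(f, 3 - I/3) = ((6 - 2*I/3)*exp(3 - I/3))/(122/9 + 14*I/9) = (813/1885 - 186*I/1885)*exp(3 - I/3)

Final answer: (813/1885 - 186*I/1885)*exp(3 - I/3)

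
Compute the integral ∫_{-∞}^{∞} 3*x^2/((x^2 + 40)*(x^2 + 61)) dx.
Let f(z) = 3*z^2/((z^2 + 40)*(z^2 + 61)). The denominator has no real zeros and deg Q - deg P = 2 ≥ 2, so the integral of f over the upper semicircle |z| = R tends to 0 as R → ∞. Closing the contour in the upper half-plane,
  ∫_{-∞}^{∞} f(x) dx = 2πi · Σ Res(f, z_k)  over the poles with Im z_k > 0.

Zeros of the denominator: z^2 + 40 = 0 gives z = ±2*sqrt(10)*I; z^2 + 61 = 0 gives z = ±sqrt(61)*I.
Upper half-plane: z = 2*sqrt(10)*I, z = sqrt(61)*I (simple).

Each pole is a simple zero of Q(z) = z^4 + 101*z^2 + 2440, so Res(f, z₀) = P(z₀)/Q'(z₀) with P(z) = 3*z^2, Q'(z) = 4*z^3 + 202*z:
  Res(f, 2*sqrt(10)*I) = (-120)/(84*sqrt(10)*I) = sqrt(10)*I/7
  Res(f, sqrt(61)*I) = (-183)/(-42*sqrt(61)*I) = -sqrt(61)*I/14

Sum of residues: I*(-sqrt(61) + 2*sqrt(10))/14
∫_{-∞}^{∞} f(x) dx = 2πi · (I*(-sqrt(61) + 2*sqrt(10))/14) = pi*(-2*sqrt(10) + sqrt(61))/7

Final answer: pi*(-2*sqrt(10) + sqrt(61))/7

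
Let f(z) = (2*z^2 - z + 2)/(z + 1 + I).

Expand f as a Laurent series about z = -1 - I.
Put w = z - (-1 - I), i.e. z = w - 1 - I. The denominator is w, so it suffices to rewrite the numerator in powers of w.

P(z) = 2*z^2 - z + 2
P(w - 1 - I) = 3 + 5*I + (-5 - 4*I)*w + 2*w^2

Dividing each term by w:
  f = (3 + 5*I)/w - 5 - 4*I + 2*w

Substituting back w = z + 1 + I:
  f(z) = (3 + 5*I)/(z + 1 + I) - 5 - 4*I + 2*(z + 1 + I)

The series is finite because the numerator is a polynomial; the negative powers form the principal part, and the coefficient of 1/(z + 1 + I) gives Res(f, -1 - I) = 3 + 5*I.

Final answer: (3 + 5*I)/(z + 1 + I) - 5 - 4*I + 2*(z + 1 + I)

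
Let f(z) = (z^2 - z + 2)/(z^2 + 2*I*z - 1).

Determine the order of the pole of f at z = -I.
Factor the denominator:
  z^2 + 2*I*z - 1 = (z + I)^2

The numerator P(z) = z^2 - z + 2 has P(-I) = 1 + I ≠ 0, so no factor of (z + I) cancels.
Near z = -I we can therefore write f(z) = g(z)/(z + I)^2 with g analytic at -I and g(-I) ≠ 0 (g is just the numerator).

Hence z = -I is a pole of order 2.

Final answer: 2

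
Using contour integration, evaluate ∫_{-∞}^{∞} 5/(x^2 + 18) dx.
5*sqrt(2)*pi/6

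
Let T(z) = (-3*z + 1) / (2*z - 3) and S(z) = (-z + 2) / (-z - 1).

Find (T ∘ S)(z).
(T ∘ S)(z) = T(S(z)) = ((-3)*S(z) + (1))/((2)*S(z) + (-3)). Multiply numerator and denominator by -z - 1:
  numerator:   (-3)*(-z + 2) + (1)*(-z - 1) = 2*z - 7
  denominator: (2)*(-z + 2) + (-3)*(-z - 1) = z + 7
(T ∘ S)(z) = (2*z - 7)/(z + 7)

Final answer: (2*z - 7)/(z + 7)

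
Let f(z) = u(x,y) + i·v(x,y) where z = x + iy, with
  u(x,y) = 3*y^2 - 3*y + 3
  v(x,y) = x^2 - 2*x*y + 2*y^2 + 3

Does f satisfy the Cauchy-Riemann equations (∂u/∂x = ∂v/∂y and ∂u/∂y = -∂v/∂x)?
∂u/∂x = 0
∂v/∂y = -2*x + 4*y
∂u/∂y = 6*y - 3
∂v/∂x = 2*x - 2*y
∂u/∂x ≠ ∂v/∂y and ∂u/∂y ≠ -∂v/∂x; the Cauchy-Riemann equations are not satisfied, so f is not analytic.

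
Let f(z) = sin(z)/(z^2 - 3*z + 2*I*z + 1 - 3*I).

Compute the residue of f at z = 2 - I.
Write f(z) = P(z)/Q(z) with P(z) = sin(z) and Q(z) = z^2 - 3*z + 2*I*z + 1 - 3*I.
The denominator factors as Q(z) = (z - 1 + I)*(z - 2 + I), so z = 2 - I is a simple zero of Q and P is analytic there; z = 2 - I is therefore a simple pole and
  Res(f, z₀) = P(z₀)/Q'(z₀).

Q'(z) = 2*z - 3 + 2*I, so Q'(2 - I) = 1.
P(2 - I) = sin(2 - I).

Res(f, 2 - I) = (sin(2 - I))/(1) = sin(2 - I)

Final answer: sin(2 - I)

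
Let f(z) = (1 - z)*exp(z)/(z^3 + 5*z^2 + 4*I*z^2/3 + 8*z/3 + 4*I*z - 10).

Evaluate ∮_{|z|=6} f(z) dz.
pi*(75/37 + 6*I/37)*exp(-3 - I) + pi*(-288/145 - 24*I/145)*exp(-3) + pi*(-219/5365 + 18*I/5365)*exp(1 - I/3)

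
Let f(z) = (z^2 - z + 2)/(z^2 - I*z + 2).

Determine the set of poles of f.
The singularities of f are the zeros of the denominator. Factoring,
  z^2 - I*z + 2 = (z + I)*(z - 2*I)
so the candidates are z = -I, z = 2*I.

Check the numerator P(z) = z^2 - z + 2 at each one:
  P(-I) = 1 + I ≠ 0, so z = -I is a (simple) pole.
  P(2*I) = -2 - 2*I ≠ 0, so z = 2*I is a (simple) pole.

Poles of f: {-I, 2*I}

Final answer: {-I, 2*I}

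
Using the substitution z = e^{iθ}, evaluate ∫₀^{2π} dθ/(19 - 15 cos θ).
Call the integral J. The integrand is 2π-periodic and we integrate over a full period, so shifting θ does not change the value (θ → θ + π flips the sign of the trig term). Hence
  J = ∫₀^{2π} dθ/(19 + 15 cos θ).
Put z = e^{iθ}: then cos θ = (z + 1/z)/2, dθ = dz/(iz), and z runs once counterclockwise around |z| = 1:
  J = ∮_{|z|=1} 1/(19 + 15*(z + 1/z)/2) · dz/(iz) = (2/i) ∮_{|z|=1} dz/(15*z^2 + 38*z + 15).
The roots of 15*z^2 + 38*z + 15 are z = (-19 ± sqrt(19^2 - 15^2))/15, with sqrt(136) = 2*sqrt(34); their product is 1, so only z₊ = -19/15 + 2*sqrt(34)/15 lies inside the unit circle (z₋ = -19/15 - 2*sqrt(34)/15 lies outside).
z₊ is a simple zero of q(z) = 15*z^2 + 38*z + 15, so Res(1/q, z₊) = 1/q'(z₊) with q'(z) = 30*z + 38; and q'(z₊) = 15*(z₊ - z₋) = 4*sqrt(34).
Therefore J = (2/i) · 2πi · 1/(4*sqrt(34)) = 2*pi/(2*sqrt(34)) = sqrt(34)*pi/34

Final answer: sqrt(34)*pi/34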